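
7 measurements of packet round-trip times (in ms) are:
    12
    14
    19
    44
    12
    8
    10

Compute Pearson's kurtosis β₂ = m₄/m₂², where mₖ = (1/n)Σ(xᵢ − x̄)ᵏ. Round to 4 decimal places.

4.4610

x̄ = 17.0000
Σ(xᵢ − x̄)² = 922.0000 ⇒ m₂ = 131.71429
Σ(xᵢ − x̄)⁴ = 541750.0000 ⇒ m₄ = 77392.85714
m₂² = 17348.65306
β₂ = m₄/m₂² = 77392.85714 / 17348.65306 ≈ 4.4610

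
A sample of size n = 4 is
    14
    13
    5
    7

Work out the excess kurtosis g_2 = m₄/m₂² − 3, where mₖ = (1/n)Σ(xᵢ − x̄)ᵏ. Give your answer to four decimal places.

x̄ = 9.7500
Σ(xᵢ − x̄)² = 58.7500 ⇒ m₂ = 14.68750
Σ(xᵢ − x̄)⁴ = 1004.0781 ⇒ m₄ = 251.01953
m₂² = 215.72266
g_2 = m₄/m₂² − 3 = 1.16362 − 3 ≈ -1.8364

-1.8364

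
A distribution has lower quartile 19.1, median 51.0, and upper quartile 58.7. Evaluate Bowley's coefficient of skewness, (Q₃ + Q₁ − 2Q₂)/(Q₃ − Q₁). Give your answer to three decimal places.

numerator: Q₃ + Q₁ − 2Q₂ = 58.7 + 19.1 − 2×51.0 = -24.2000
denominator: Q₃ − Q₁ = 58.7 − 19.1 = 39.6000
Bowley skewness = -24.2000 / 39.6000 ≈ -0.611

-0.611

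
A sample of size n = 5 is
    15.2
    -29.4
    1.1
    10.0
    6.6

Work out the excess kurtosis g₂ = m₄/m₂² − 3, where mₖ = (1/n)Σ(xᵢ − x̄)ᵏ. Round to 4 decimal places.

-0.1482

x̄ = 0.7000
Σ(xᵢ − x̄)² = 1237.7200 ⇒ m₂ = 247.54400
Σ(xᵢ − x̄)⁴ = 873751.4644 ⇒ m₄ = 174750.29288
m₂² = 61278.03194
g₂ = m₄/m₂² − 3 = 2.85176 − 3 ≈ -0.1482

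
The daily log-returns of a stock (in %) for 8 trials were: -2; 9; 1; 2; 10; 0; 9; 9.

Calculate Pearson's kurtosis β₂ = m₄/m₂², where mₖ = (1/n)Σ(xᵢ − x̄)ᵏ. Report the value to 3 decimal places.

x̄ = 4.7500
Σ(xᵢ − x̄)² = 171.5000 ⇒ m₂ = 21.43750
Σ(xᵢ − x̄)⁴ = 4578.4063 ⇒ m₄ = 572.30078
m₂² = 459.56641
β₂ = m₄/m₂² = 572.30078 / 459.56641 ≈ 1.245

1.245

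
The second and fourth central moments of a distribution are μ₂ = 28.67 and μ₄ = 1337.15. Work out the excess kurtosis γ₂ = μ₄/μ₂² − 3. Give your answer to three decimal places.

-1.373

μ₂² = 28.67² = 821.96890
μ₄/μ₂² = 1337.15 / 821.96890 = 1.62676
γ₂ = 1.62676 − 3 ≈ -1.373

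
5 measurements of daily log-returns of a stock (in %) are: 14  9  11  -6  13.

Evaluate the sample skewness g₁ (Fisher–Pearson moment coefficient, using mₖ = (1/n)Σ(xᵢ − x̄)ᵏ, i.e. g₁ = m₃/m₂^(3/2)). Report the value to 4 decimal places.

-1.3008

x̄ = (14 + 9 + 11 - 6 + 13) / 5 = 8.2000
deviations (xᵢ − x̄): 5.8000, 0.8000, 2.8000, -14.2000, 4.8000
Σ(xᵢ − x̄)² = 266.8000 ⇒ m₂ = 266.8000/5 = 53.36000
Σ(xᵢ − x̄)³ = -2535.1200 ⇒ m₃ = -2535.1200/5 = -507.02400
m₂^(3/2) = 53.36000^(1.5) = 389.78375
g₁ = m₃ / m₂^(3/2) = -507.02400 / 389.78375 ≈ -1.3008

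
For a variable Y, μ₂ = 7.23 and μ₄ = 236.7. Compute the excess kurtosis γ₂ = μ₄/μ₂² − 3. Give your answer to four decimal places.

1.5282

μ₂² = 7.23² = 52.27290
μ₄/μ₂² = 236.7 / 52.27290 = 4.52816
γ₂ = 4.52816 − 3 ≈ 1.5282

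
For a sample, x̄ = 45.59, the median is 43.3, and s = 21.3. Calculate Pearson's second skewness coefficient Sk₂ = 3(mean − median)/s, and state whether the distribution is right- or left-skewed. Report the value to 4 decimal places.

Sk₂ = 3(45.59 − 43.3) / 21.3 = 3 × 2.2900 / 21.3
    = 6.8700 / 21.3 ≈ 0.3225
Sk₂ > 0 ⇒ mean > median ⇒ right-skewed (positive skew).

0.3225, right-skewed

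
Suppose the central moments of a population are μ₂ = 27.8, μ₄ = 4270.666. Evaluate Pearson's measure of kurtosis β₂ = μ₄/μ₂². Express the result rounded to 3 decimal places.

μ₂² = 27.8² = 772.84000
μ₄/μ₂² = 4270.666 / 772.84000 = 5.52594
β₂ ≈ 5.526

5.526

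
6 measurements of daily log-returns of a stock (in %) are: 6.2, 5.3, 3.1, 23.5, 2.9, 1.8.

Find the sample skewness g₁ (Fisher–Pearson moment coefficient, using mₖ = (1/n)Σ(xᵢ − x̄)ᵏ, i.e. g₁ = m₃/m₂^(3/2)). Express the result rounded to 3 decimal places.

x̄ = (6.2 + 5.3 + 3.1 + 23.5 + 2.9 + 1.8) / 6 = 7.1333
deviations (xᵢ − x̄): -0.9333, -1.8333, -4.0333, 16.3667, -4.2333, -5.3333
Σ(xᵢ − x̄)² = 334.7333 ⇒ m₂ = 334.7333/6 = 55.78889
Σ(xᵢ − x̄)³ = 4083.9444 ⇒ m₃ = 4083.9444/6 = 680.65741
m₂^(3/2) = 55.78889^(1.5) = 416.69815
g₁ = m₃ / m₂^(3/2) = 680.65741 / 416.69815 ≈ 1.633

1.633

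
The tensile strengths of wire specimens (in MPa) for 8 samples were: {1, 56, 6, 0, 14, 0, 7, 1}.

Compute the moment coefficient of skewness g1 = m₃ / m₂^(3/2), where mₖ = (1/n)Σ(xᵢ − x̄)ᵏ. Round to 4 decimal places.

x̄ = (1 + 56 + 6 + 0 + 14 + 0 + 7 + 1) / 8 = 10.6250
deviations (xᵢ − x̄): -9.6250, 45.3750, -4.6250, -10.6250, 3.3750, -10.6250, -3.6250, -9.6250
Σ(xᵢ − x̄)² = 2515.8750 ⇒ m₂ = 2515.8750/8 = 314.48438
Σ(xᵢ − x̄)³ = 89131.7813 ⇒ m₃ = 89131.7813/8 = 11141.47266
m₂^(3/2) = 314.48438^(1.5) = 5576.97386
g1 = m₃ / m₂^(3/2) = 11141.47266 / 5576.97386 ≈ 1.9978

1.9978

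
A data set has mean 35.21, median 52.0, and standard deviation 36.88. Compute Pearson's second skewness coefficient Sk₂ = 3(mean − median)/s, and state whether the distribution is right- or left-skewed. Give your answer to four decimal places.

-1.3658, left-skewed

Sk₂ = 3(35.21 − 52.0) / 36.88 = 3 × -16.7900 / 36.88
    = -50.3700 / 36.88 ≈ -1.3658
Sk₂ < 0 ⇒ mean < median ⇒ left-skewed (negative skew).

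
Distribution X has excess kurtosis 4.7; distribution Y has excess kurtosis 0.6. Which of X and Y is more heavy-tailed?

X

Higher excess kurtosis ⇒ heavier tails relative to the normal distribution.
4.7 vs 0.6: the larger is 4.7, so X has heavier tails.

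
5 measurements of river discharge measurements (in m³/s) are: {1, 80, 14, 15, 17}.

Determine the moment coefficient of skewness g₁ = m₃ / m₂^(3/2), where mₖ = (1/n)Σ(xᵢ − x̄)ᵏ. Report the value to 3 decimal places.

x̄ = (1 + 80 + 14 + 15 + 17) / 5 = 25.4000
deviations (xᵢ − x̄): -24.4000, 54.6000, -11.4000, -10.4000, -8.4000
Σ(xᵢ − x̄)² = 3885.2000 ⇒ m₂ = 3885.2000/5 = 777.04000
Σ(xᵢ − x̄)³ = 145045.4400 ⇒ m₃ = 145045.4400/5 = 29009.08800
m₂^(3/2) = 777.04000^(1.5) = 21660.32973
g₁ = m₃ / m₂^(3/2) = 29009.08800 / 21660.32973 ≈ 1.339

1.339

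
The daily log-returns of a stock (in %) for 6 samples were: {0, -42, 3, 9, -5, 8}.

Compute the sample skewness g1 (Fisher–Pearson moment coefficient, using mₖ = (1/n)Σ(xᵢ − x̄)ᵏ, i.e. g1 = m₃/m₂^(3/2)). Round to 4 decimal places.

-1.5064

x̄ = (0 - 42 + 3 + 9 - 5 + 8) / 6 = -4.5000
deviations (xᵢ − x̄): 4.5000, -37.5000, 7.5000, 13.5000, -0.5000, 12.5000
Σ(xᵢ − x̄)² = 1821.5000 ⇒ m₂ = 1821.5000/6 = 303.58333
Σ(xᵢ − x̄)³ = -47808.0000 ⇒ m₃ = -47808.0000/6 = -7968.00000
m₂^(3/2) = 303.58333^(1.5) = 5289.52760
g1 = m₃ / m₂^(3/2) = -7968.00000 / 5289.52760 ≈ -1.5064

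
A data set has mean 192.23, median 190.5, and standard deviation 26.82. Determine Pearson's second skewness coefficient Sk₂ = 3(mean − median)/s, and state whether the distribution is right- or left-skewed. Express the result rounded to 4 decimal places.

Sk₂ = 3(192.23 − 190.5) / 26.82 = 3 × 1.7300 / 26.82
    = 5.1900 / 26.82 ≈ 0.1935
Sk₂ > 0 ⇒ mean > median ⇒ right-skewed (positive skew).

0.1935, right-skewed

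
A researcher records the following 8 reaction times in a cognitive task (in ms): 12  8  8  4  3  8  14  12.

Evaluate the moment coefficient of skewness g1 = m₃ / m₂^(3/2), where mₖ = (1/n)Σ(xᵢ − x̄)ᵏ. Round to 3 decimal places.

-0.118

x̄ = (12 + 8 + 8 + 4 + 3 + 8 + 14 + 12) / 8 = 8.6250
deviations (xᵢ − x̄): 3.3750, -0.6250, -0.6250, -4.6250, -5.6250, -0.6250, 5.3750, 3.3750
Σ(xᵢ − x̄)² = 105.8750 ⇒ m₂ = 105.8750/8 = 13.23438
Σ(xᵢ − x̄)³ = -45.4688 ⇒ m₃ = -45.4688/8 = -5.68359
m₂^(3/2) = 13.23438^(1.5) = 48.14544
g1 = m₃ / m₂^(3/2) = -5.68359 / 48.14544 ≈ -0.118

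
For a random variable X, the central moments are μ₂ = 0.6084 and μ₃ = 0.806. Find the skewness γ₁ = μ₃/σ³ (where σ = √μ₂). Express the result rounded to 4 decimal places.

σ = √μ₂ = √0.6084 = 0.78000
σ³ = μ₂^(3/2) = 0.47455
γ₁ = μ₃/σ³ = 0.806 / 0.47455 ≈ 1.6984

1.6984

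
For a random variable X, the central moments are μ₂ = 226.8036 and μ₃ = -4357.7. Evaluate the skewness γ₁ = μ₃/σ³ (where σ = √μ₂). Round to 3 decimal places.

-1.276

σ = √μ₂ = √226.8036 = 15.06000
σ³ = μ₂^(3/2) = 3415.66222
γ₁ = μ₃/σ³ = -4357.7 / 3415.66222 ≈ -1.276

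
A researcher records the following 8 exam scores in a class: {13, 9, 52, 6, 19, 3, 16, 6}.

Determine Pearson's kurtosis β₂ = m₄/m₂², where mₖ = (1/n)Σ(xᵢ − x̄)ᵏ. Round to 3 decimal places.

x̄ = 15.5000
Σ(xᵢ − x̄)² = 1730.0000 ⇒ m₂ = 216.25000
Σ(xᵢ − x̄)⁴ = 1817568.5000 ⇒ m₄ = 227196.06250
m₂² = 46764.06250
β₂ = m₄/m₂² = 227196.06250 / 46764.06250 ≈ 4.858

4.858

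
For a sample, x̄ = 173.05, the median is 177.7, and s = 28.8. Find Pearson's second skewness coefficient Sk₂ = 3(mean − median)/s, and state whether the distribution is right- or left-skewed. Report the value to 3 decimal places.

-0.484, left-skewed

Sk₂ = 3(173.05 − 177.7) / 28.8 = 3 × -4.6500 / 28.8
    = -13.9500 / 28.8 ≈ -0.484
Sk₂ < 0 ⇒ mean < median ⇒ left-skewed (negative skew).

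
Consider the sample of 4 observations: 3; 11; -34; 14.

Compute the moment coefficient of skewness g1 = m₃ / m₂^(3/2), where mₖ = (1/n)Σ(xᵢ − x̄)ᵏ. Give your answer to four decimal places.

x̄ = (3 + 11 - 34 + 14) / 4 = -1.5000
deviations (xᵢ − x̄): 4.5000, 12.5000, -32.5000, 15.5000
Σ(xᵢ − x̄)² = 1473.0000 ⇒ m₂ = 1473.0000/4 = 368.25000
Σ(xᵢ − x̄)³ = -28560.0000 ⇒ m₃ = -28560.0000/4 = -7140.00000
m₂^(3/2) = 368.25000^(1.5) = 7066.65897
g1 = m₃ / m₂^(3/2) = -7140.00000 / 7066.65897 ≈ -1.0104

-1.0104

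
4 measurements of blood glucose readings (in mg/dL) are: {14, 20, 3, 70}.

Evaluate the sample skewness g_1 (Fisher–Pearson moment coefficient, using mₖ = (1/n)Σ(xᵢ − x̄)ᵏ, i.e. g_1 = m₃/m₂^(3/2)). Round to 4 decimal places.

0.9587

x̄ = (14 + 20 + 3 + 70) / 4 = 26.7500
deviations (xᵢ − x̄): -12.7500, -6.7500, -23.7500, 43.2500
Σ(xᵢ − x̄)² = 2642.7500 ⇒ m₂ = 2642.7500/4 = 660.68750
Σ(xᵢ − x̄)³ = 65125.1250 ⇒ m₃ = 65125.1250/4 = 16281.28125
m₂^(3/2) = 660.68750^(1.5) = 16982.20719
g_1 = m₃ / m₂^(3/2) = 16281.28125 / 16982.20719 ≈ 0.9587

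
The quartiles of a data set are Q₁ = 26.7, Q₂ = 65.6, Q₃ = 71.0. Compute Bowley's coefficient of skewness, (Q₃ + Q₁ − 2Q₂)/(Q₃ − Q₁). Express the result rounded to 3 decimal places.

-0.756

numerator: Q₃ + Q₁ − 2Q₂ = 71.0 + 26.7 − 2×65.6 = -33.5000
denominator: Q₃ − Q₁ = 71.0 − 26.7 = 44.3000
Bowley skewness = -33.5000 / 44.3000 ≈ -0.756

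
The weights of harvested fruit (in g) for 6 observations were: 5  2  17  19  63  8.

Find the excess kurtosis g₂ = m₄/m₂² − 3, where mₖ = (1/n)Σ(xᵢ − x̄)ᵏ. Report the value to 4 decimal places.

0.5958

x̄ = 19.0000
Σ(xᵢ − x̄)² = 2546.0000 ⇒ m₂ = 424.33333
Σ(xᵢ − x̄)⁴ = 3884690.0000 ⇒ m₄ = 647448.33333
m₂² = 180058.77778
g₂ = m₄/m₂² − 3 = 3.59576 − 3 ≈ 0.5958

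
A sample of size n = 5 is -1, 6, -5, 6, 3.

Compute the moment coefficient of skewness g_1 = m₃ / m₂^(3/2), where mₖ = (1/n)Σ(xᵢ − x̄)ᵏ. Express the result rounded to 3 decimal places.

x̄ = (-1 + 6 - 5 + 6 + 3) / 5 = 1.8000
deviations (xᵢ − x̄): -2.8000, 4.2000, -6.8000, 4.2000, 1.2000
Σ(xᵢ − x̄)² = 90.8000 ⇒ m₂ = 90.8000/5 = 18.16000
Σ(xᵢ − x̄)³ = -186.4800 ⇒ m₃ = -186.4800/5 = -37.29600
m₂^(3/2) = 18.16000^(1.5) = 77.38803
g_1 = m₃ / m₂^(3/2) = -37.29600 / 77.38803 ≈ -0.482

-0.482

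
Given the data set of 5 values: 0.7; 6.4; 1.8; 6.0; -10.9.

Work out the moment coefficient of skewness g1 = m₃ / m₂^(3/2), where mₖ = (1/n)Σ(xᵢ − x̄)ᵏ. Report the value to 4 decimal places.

x̄ = (0.7 + 6.4 + 1.8 + 6.0 - 10.9) / 5 = 0.8000
deviations (xᵢ − x̄): -0.1000, 5.6000, 1.0000, 5.2000, -11.7000
Σ(xᵢ − x̄)² = 196.3000 ⇒ m₂ = 196.3000/5 = 39.26000
Σ(xᵢ − x̄)³ = -1284.3900 ⇒ m₃ = -1284.3900/5 = -256.87800
m₂^(3/2) = 39.26000^(1.5) = 245.99453
g1 = m₃ / m₂^(3/2) = -256.87800 / 245.99453 ≈ -1.0442

-1.0442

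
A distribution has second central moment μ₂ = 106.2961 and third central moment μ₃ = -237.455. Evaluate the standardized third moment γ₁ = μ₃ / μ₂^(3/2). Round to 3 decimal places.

σ = √μ₂ = √106.2961 = 10.31000
σ³ = μ₂^(3/2) = 1095.91279
γ₁ = μ₃/σ³ = -237.455 / 1095.91279 ≈ -0.217

-0.217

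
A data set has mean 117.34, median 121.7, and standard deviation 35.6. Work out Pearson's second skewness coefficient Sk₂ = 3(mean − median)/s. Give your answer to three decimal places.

-0.367

Sk₂ = 3(117.34 − 121.7) / 35.6 = 3 × -4.3600 / 35.6
    = -13.0800 / 35.6 ≈ -0.367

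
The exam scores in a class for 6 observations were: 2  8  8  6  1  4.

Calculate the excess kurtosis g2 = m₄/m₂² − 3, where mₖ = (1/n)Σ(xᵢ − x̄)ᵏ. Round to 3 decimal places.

-1.556

x̄ = 4.8333
Σ(xᵢ − x̄)² = 44.8333 ⇒ m₂ = 7.47222
Σ(xᵢ − x̄)⁴ = 483.8194 ⇒ m₄ = 80.63657
m₂² = 55.83410
g2 = m₄/m₂² − 3 = 1.44422 − 3 ≈ -1.556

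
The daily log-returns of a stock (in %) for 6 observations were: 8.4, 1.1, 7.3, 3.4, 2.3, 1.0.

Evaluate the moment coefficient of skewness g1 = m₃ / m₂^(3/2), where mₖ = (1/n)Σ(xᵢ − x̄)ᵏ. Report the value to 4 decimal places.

0.5221

x̄ = (8.4 + 1.1 + 7.3 + 3.4 + 2.3 + 1.0) / 6 = 3.9167
deviations (xᵢ − x̄): 4.4833, -2.8167, 3.3833, -0.5167, -1.6167, -2.9167
Σ(xᵢ − x̄)² = 50.8683 ⇒ m₂ = 50.8683/6 = 8.47806
Σ(xᵢ − x̄)³ = 77.3236 ⇒ m₃ = 77.3236/6 = 12.88726
m₂^(3/2) = 8.47806^(1.5) = 24.68564
g1 = m₃ / m₂^(3/2) = 12.88726 / 24.68564 ≈ 0.5221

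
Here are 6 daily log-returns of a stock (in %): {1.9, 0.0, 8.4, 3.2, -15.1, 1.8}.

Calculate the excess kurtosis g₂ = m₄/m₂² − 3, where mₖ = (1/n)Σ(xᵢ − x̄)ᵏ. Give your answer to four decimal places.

0.4609

x̄ = 0.0333
Σ(xᵢ − x̄)² = 315.6533 ⇒ m₂ = 52.60889
Σ(xᵢ − x̄)⁴ = 57471.7371 ⇒ m₄ = 9578.62285
m₂² = 2767.69519
g₂ = m₄/m₂² − 3 = 3.46087 − 3 ≈ 0.4609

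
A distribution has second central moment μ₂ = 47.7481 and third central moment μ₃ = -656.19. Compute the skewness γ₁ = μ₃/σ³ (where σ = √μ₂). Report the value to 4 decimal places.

σ = √μ₂ = √47.7481 = 6.91000
σ³ = μ₂^(3/2) = 329.93937
γ₁ = μ₃/σ³ = -656.19 / 329.93937 ≈ -1.9888

-1.9888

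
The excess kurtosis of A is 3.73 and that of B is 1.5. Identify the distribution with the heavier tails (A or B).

Higher excess kurtosis ⇒ heavier tails relative to the normal distribution.
3.73 vs 1.5: the larger is 3.73, so A has heavier tails.

A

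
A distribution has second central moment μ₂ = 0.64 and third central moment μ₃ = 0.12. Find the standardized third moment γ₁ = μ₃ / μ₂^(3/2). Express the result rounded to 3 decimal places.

σ = √μ₂ = √0.64 = 0.80000
σ³ = μ₂^(3/2) = 0.51200
γ₁ = μ₃/σ³ = 0.12 / 0.51200 ≈ 0.234

0.234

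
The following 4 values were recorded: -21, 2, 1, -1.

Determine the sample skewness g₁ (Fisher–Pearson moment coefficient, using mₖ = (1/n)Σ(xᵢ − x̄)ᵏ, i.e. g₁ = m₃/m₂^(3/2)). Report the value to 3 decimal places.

x̄ = (-21 + 2 + 1 - 1) / 4 = -4.7500
deviations (xᵢ − x̄): -16.2500, 6.7500, 5.7500, 3.7500
Σ(xᵢ − x̄)² = 356.7500 ⇒ m₂ = 356.7500/4 = 89.18750
Σ(xᵢ − x̄)³ = -3740.6250 ⇒ m₃ = -3740.6250/4 = -935.15625
m₂^(3/2) = 89.18750^(1.5) = 842.27902
g₁ = m₃ / m₂^(3/2) = -935.15625 / 842.27902 ≈ -1.110

-1.110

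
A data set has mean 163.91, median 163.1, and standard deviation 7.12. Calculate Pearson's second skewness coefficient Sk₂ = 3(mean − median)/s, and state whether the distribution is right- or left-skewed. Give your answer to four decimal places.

0.3413, right-skewed

Sk₂ = 3(163.91 − 163.1) / 7.12 = 3 × 0.8100 / 7.12
    = 2.4300 / 7.12 ≈ 0.3413
Sk₂ > 0 ⇒ mean > median ⇒ right-skewed (positive skew).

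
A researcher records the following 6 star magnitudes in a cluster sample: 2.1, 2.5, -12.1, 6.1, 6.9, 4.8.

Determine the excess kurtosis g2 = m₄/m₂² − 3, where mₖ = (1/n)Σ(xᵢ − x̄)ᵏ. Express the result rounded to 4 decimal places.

0.6928

x̄ = 1.7167
Σ(xᵢ − x̄)² = 247.2483 ⇒ m₂ = 41.20806
Σ(xᵢ − x̄)⁴ = 37624.6917 ⇒ m₄ = 6270.78195
m₂² = 1698.10384
g2 = m₄/m₂² − 3 = 3.69281 − 3 ≈ 0.6928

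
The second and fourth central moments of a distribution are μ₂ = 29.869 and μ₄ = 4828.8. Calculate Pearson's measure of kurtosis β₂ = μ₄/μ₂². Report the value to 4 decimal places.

μ₂² = 29.869² = 892.15716
μ₄/μ₂² = 4828.8 / 892.15716 = 5.41250
β₂ ≈ 5.4125

5.4125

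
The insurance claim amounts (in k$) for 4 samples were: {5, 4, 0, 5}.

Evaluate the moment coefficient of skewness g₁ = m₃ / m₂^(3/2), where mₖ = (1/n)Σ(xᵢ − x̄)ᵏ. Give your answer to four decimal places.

-1.0272

x̄ = (5 + 4 + 0 + 5) / 4 = 3.5000
deviations (xᵢ − x̄): 1.5000, 0.5000, -3.5000, 1.5000
Σ(xᵢ − x̄)² = 17.0000 ⇒ m₂ = 17.0000/4 = 4.25000
Σ(xᵢ − x̄)³ = -36.0000 ⇒ m₃ = -36.0000/4 = -9.00000
m₂^(3/2) = 4.25000^(1.5) = 8.76160
g₁ = m₃ / m₂^(3/2) = -9.00000 / 8.76160 ≈ -1.0272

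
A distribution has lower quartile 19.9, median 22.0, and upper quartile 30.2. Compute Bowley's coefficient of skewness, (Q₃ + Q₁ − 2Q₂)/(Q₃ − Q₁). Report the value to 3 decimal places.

0.592

numerator: Q₃ + Q₁ − 2Q₂ = 30.2 + 19.9 − 2×22.0 = 6.1000
denominator: Q₃ − Q₁ = 30.2 − 19.9 = 10.3000
Bowley skewness = 6.1000 / 10.3000 ≈ 0.592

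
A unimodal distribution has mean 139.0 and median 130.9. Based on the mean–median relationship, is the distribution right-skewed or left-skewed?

right-skewed

mean − median = 139.0 − 130.9 = 8.1
mean > median ⇒ the longer tail is on the right ⇒ right-skewed (positively skewed).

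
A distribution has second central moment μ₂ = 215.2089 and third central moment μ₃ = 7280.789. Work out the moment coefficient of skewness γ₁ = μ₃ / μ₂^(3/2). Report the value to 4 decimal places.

σ = √μ₂ = √215.2089 = 14.67000
σ³ = μ₂^(3/2) = 3157.11456
γ₁ = μ₃/σ³ = 7280.789 / 3157.11456 ≈ 2.3062

2.3062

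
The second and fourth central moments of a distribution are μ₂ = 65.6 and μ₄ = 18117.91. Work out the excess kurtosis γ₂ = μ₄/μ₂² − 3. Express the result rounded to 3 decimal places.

1.210

μ₂² = 65.6² = 4303.36000
μ₄/μ₂² = 18117.91 / 4303.36000 = 4.21018
γ₂ = 4.21018 − 3 ≈ 1.210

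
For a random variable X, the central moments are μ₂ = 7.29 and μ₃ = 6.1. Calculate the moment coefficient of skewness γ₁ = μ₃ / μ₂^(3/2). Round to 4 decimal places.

0.3099

σ = √μ₂ = √7.29 = 2.70000
σ³ = μ₂^(3/2) = 19.68300
γ₁ = μ₃/σ³ = 6.1 / 19.68300 ≈ 0.3099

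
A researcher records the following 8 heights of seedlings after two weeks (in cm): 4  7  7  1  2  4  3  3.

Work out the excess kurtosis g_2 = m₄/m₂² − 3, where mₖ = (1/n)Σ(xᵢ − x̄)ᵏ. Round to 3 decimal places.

x̄ = 3.8750
Σ(xᵢ − x̄)² = 32.8750 ⇒ m₂ = 4.10938
Σ(xᵢ − x̄)⁴ = 272.5879 ⇒ m₄ = 34.07349
m₂² = 16.88696
g_2 = m₄/m₂² − 3 = 2.01774 − 3 ≈ -0.982

-0.982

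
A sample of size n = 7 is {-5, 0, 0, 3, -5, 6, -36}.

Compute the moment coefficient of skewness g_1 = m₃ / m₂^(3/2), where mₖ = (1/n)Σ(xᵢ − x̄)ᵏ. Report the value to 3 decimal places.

-1.707

x̄ = (-5 + 0 + 0 + 3 - 5 + 6 - 36) / 7 = -5.2857
deviations (xᵢ − x̄): 0.2857, 5.2857, 5.2857, 8.2857, 0.2857, 11.2857, -30.7143
Σ(xᵢ − x̄)² = 1195.4286 ⇒ m₂ = 1195.4286/7 = 170.77551
Σ(xᵢ − x̄)³ = -26673.1837 ⇒ m₃ = -26673.1837/7 = -3810.45481
m₂^(3/2) = 170.77551^(1.5) = 2231.71323
g_1 = m₃ / m₂^(3/2) = -3810.45481 / 2231.71323 ≈ -1.707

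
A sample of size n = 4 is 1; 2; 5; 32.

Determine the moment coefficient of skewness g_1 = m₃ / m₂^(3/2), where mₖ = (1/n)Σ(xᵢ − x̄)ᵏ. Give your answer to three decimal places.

x̄ = (1 + 2 + 5 + 32) / 4 = 10.0000
deviations (xᵢ − x̄): -9.0000, -8.0000, -5.0000, 22.0000
Σ(xᵢ − x̄)² = 654.0000 ⇒ m₂ = 654.0000/4 = 163.50000
Σ(xᵢ − x̄)³ = 9282.0000 ⇒ m₃ = 9282.0000/4 = 2320.50000
m₂^(3/2) = 163.50000^(1.5) = 2090.62739
g_1 = m₃ / m₂^(3/2) = 2320.50000 / 2090.62739 ≈ 1.110

1.110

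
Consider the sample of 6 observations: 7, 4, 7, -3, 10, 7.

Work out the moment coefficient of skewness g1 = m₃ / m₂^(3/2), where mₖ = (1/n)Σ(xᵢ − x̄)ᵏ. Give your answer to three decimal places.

-1.118

x̄ = (7 + 4 + 7 - 3 + 10 + 7) / 6 = 5.3333
deviations (xᵢ − x̄): 1.6667, -1.3333, 1.6667, -8.3333, 4.6667, 1.6667
Σ(xᵢ − x̄)² = 101.3333 ⇒ m₂ = 101.3333/6 = 16.88889
Σ(xᵢ − x̄)³ = -465.5556 ⇒ m₃ = -465.5556/6 = -77.59259
m₂^(3/2) = 16.88889^(1.5) = 69.40674
g1 = m₃ / m₂^(3/2) = -77.59259 / 69.40674 ≈ -1.118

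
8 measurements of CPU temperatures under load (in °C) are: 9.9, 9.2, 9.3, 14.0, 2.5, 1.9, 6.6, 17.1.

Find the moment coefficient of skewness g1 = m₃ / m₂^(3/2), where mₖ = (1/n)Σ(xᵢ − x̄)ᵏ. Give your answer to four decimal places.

x̄ = (9.9 + 9.2 + 9.3 + 14.0 + 2.5 + 1.9 + 6.6 + 17.1) / 8 = 8.8125
deviations (xᵢ − x̄): 1.0875, 0.3875, 0.4875, 5.1875, -6.3125, -6.9125, -2.2125, 8.2875
Σ(xᵢ − x̄)² = 189.6888 ⇒ m₂ = 189.6888/8 = 23.71109
Σ(xᵢ − x̄)³ = 117.5977 ⇒ m₃ = 117.5977/8 = 14.69971
m₂^(3/2) = 23.71109^(1.5) = 115.45889
g1 = m₃ / m₂^(3/2) = 14.69971 / 115.45889 ≈ 0.1273

0.1273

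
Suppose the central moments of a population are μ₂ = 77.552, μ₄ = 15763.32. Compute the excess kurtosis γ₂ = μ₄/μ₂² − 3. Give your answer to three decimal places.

μ₂² = 77.552² = 6014.31270
μ₄/μ₂² = 15763.32 / 6014.31270 = 2.62097
γ₂ = 2.62097 − 3 ≈ -0.379

-0.379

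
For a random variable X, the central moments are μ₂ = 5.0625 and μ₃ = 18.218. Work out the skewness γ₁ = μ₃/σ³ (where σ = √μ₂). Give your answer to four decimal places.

1.5994

σ = √μ₂ = √5.0625 = 2.25000
σ³ = μ₂^(3/2) = 11.39063
γ₁ = μ₃/σ³ = 18.218 / 11.39063 ≈ 1.5994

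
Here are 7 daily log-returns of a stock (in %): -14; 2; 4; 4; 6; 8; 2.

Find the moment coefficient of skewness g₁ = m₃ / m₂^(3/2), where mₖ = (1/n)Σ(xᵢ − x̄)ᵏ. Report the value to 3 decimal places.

-1.667

x̄ = (-14 + 2 + 4 + 4 + 6 + 8 + 2) / 7 = 1.7143
deviations (xᵢ − x̄): -15.7143, 0.2857, 2.2857, 2.2857, 4.2857, 6.2857, 0.2857
Σ(xᵢ − x̄)² = 315.4286 ⇒ m₂ = 315.4286/7 = 45.06122
Σ(xᵢ − x̄)³ = -3529.4694 ⇒ m₃ = -3529.4694/7 = -504.20991
m₂^(3/2) = 45.06122^(1.5) = 302.48545
g₁ = m₃ / m₂^(3/2) = -504.20991 / 302.48545 ≈ -1.667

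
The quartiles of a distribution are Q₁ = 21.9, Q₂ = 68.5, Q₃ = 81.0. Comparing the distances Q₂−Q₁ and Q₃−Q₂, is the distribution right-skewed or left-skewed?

left-skewed

Q₂ − Q₁ = 46.6;  Q₃ − Q₂ = 12.5
Q₂ − Q₁ > Q₃ − Q₂ ⇒ the lower half is more spread out ⇒ left-skewed.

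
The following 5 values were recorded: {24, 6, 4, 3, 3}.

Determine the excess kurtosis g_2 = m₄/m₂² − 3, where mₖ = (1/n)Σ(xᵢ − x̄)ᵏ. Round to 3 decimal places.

0.155

x̄ = 8.0000
Σ(xᵢ − x̄)² = 326.0000 ⇒ m₂ = 65.20000
Σ(xᵢ − x̄)⁴ = 67058.0000 ⇒ m₄ = 13411.60000
m₂² = 4251.04000
g_2 = m₄/m₂² − 3 = 3.15490 − 3 ≈ 0.155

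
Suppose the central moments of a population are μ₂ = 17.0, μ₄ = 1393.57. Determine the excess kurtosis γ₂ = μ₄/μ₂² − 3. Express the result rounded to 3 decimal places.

μ₂² = 17.0² = 289.00000
μ₄/μ₂² = 1393.57 / 289.00000 = 4.82204
γ₂ = 4.82204 − 3 ≈ 1.822

1.822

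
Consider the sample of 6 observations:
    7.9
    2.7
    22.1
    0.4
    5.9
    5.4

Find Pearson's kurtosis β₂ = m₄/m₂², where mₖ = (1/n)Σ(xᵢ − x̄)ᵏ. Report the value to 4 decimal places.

x̄ = 7.4000
Σ(xᵢ − x̄)² = 293.6800 ⇒ m₂ = 48.94667
Σ(xᵢ − x̄)⁴ = 49604.9812 ⇒ m₄ = 8267.49687
m₂² = 2395.77618
β₂ = m₄/m₂² = 8267.49687 / 2395.77618 ≈ 3.4509

3.4509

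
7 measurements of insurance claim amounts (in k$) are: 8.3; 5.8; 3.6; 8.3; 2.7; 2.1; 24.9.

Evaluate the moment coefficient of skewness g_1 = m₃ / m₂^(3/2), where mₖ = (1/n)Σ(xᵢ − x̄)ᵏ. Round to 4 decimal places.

x̄ = (8.3 + 5.8 + 3.6 + 8.3 + 2.7 + 2.1 + 24.9) / 7 = 7.9571
deviations (xᵢ − x̄): 0.3429, -2.1571, -4.3571, 0.3429, -5.2571, -5.8571, 16.9429
Σ(xᵢ − x̄)² = 372.8771 ⇒ m₂ = 372.8771/7 = 53.26816
Σ(xᵢ − x̄)³ = 4424.7169 ⇒ m₃ = 4424.7169/7 = 632.10241
m₂^(3/2) = 53.26816^(1.5) = 388.77791
g_1 = m₃ / m₂^(3/2) = 632.10241 / 388.77791 ≈ 1.6259

1.6259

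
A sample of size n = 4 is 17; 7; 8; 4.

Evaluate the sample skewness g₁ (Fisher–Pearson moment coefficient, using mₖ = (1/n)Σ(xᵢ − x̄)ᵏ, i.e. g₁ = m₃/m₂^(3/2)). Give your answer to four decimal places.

x̄ = (17 + 7 + 8 + 4) / 4 = 9.0000
deviations (xᵢ − x̄): 8.0000, -2.0000, -1.0000, -5.0000
Σ(xᵢ − x̄)² = 94.0000 ⇒ m₂ = 94.0000/4 = 23.50000
Σ(xᵢ − x̄)³ = 378.0000 ⇒ m₃ = 378.0000/4 = 94.50000
m₂^(3/2) = 23.50000^(1.5) = 113.92048
g₁ = m₃ / m₂^(3/2) = 94.50000 / 113.92048 ≈ 0.8295

0.8295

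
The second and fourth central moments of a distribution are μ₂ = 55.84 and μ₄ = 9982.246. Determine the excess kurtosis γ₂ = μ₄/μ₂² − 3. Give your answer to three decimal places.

μ₂² = 55.84² = 3118.10560
μ₄/μ₂² = 9982.246 / 3118.10560 = 3.20138
γ₂ = 3.20138 − 3 ≈ 0.201

0.201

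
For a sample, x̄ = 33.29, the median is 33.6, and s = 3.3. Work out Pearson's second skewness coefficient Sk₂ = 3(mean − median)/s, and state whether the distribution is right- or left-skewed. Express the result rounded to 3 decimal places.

Sk₂ = 3(33.29 − 33.6) / 3.3 = 3 × -0.3100 / 3.3
    = -0.9300 / 3.3 ≈ -0.282
Sk₂ < 0 ⇒ mean < median ⇒ left-skewed (negative skew).

-0.282, left-skewed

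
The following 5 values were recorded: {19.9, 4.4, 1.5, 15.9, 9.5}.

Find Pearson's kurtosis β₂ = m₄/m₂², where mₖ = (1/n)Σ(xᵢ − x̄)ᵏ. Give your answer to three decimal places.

x̄ = 10.2400
Σ(xᵢ − x̄)² = 236.3920 ⇒ m₂ = 47.27840
Σ(xᵢ − x̄)⁴ = 16732.6381 ⇒ m₄ = 3346.52762
m₂² = 2235.24711
β₂ = m₄/m₂² = 3346.52762 / 2235.24711 ≈ 1.497

1.497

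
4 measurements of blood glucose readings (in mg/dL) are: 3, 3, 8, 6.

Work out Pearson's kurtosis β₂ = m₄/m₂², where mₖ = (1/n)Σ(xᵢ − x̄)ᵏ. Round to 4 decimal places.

1.4074

x̄ = 5.0000
Σ(xᵢ − x̄)² = 18.0000 ⇒ m₂ = 4.50000
Σ(xᵢ − x̄)⁴ = 114.0000 ⇒ m₄ = 28.50000
m₂² = 20.25000
β₂ = m₄/m₂² = 28.50000 / 20.25000 ≈ 1.4074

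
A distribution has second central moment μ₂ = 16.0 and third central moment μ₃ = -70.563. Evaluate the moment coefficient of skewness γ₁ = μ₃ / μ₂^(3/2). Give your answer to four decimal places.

-1.1025

σ = √μ₂ = √16.0 = 4.00000
σ³ = μ₂^(3/2) = 64.00000
γ₁ = μ₃/σ³ = -70.563 / 64.00000 ≈ -1.1025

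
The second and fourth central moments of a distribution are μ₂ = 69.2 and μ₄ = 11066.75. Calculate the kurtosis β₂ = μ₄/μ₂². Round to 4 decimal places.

2.3110

μ₂² = 69.2² = 4788.64000
μ₄/μ₂² = 11066.75 / 4788.64000 = 2.31104
β₂ ≈ 2.3110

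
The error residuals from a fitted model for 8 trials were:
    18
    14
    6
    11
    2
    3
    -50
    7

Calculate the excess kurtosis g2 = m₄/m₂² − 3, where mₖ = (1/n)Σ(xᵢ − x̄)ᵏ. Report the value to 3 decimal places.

x̄ = 1.3750
Σ(xᵢ − x̄)² = 3223.8750 ⇒ m₂ = 402.98438
Σ(xᵢ − x̄)⁴ = 7078228.1191 ⇒ m₄ = 884778.51489
m₂² = 162396.40649
g2 = m₄/m₂² − 3 = 5.44826 − 3 ≈ 2.448

2.448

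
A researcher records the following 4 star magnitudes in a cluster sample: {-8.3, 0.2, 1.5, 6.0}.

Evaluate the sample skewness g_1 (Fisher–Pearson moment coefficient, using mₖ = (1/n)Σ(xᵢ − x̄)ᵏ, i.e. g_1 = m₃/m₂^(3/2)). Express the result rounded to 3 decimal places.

x̄ = (-8.3 + 0.2 + 1.5 + 6.0) / 4 = -0.1500
deviations (xᵢ − x̄): -8.1500, 0.3500, 1.6500, 6.1500
Σ(xᵢ − x̄)² = 107.0900 ⇒ m₂ = 107.0900/4 = 26.77250
Σ(xᵢ − x̄)³ = -304.2000 ⇒ m₃ = -304.2000/4 = -76.05000
m₂^(3/2) = 26.77250^(1.5) = 138.52667
g_1 = m₃ / m₂^(3/2) = -76.05000 / 138.52667 ≈ -0.549

-0.549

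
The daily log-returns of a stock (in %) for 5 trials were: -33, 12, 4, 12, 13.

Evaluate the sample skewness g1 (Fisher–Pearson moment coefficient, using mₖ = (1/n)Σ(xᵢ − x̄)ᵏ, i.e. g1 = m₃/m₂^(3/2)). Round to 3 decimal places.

x̄ = (-33 + 12 + 4 + 12 + 13) / 5 = 1.6000
deviations (xᵢ − x̄): -34.6000, 10.4000, 2.4000, 10.4000, 11.4000
Σ(xᵢ − x̄)² = 1549.2000 ⇒ m₂ = 1549.2000/5 = 309.84000
Σ(xᵢ − x̄)³ = -37676.6400 ⇒ m₃ = -37676.6400/5 = -7535.32800
m₂^(3/2) = 309.84000^(1.5) = 5453.88814
g1 = m₃ / m₂^(3/2) = -7535.32800 / 5453.88814 ≈ -1.382

-1.382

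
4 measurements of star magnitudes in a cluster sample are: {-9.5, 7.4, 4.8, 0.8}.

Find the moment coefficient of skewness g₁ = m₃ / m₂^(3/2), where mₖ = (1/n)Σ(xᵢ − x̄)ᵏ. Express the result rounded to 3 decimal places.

-0.730

x̄ = (-9.5 + 7.4 + 4.8 + 0.8) / 4 = 0.8750
deviations (xᵢ − x̄): -10.3750, 6.5250, 3.9250, -0.0750
Σ(xᵢ − x̄)² = 165.6275 ⇒ m₂ = 165.6275/4 = 41.40688
Σ(xᵢ − x̄)³ = -778.4989 ⇒ m₃ = -778.4989/4 = -194.62472
m₂^(3/2) = 41.40688^(1.5) = 266.44568
g₁ = m₃ / m₂^(3/2) = -194.62472 / 266.44568 ≈ -0.730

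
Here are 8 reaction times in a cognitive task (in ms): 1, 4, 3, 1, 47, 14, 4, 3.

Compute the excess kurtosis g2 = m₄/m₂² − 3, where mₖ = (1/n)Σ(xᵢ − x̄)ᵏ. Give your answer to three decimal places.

2.349

x̄ = 9.6250
Σ(xᵢ − x̄)² = 1715.8750 ⇒ m₂ = 214.48438
Σ(xᵢ − x̄)⁴ = 1968592.7441 ⇒ m₄ = 246074.09302
m₂² = 46003.54712
g2 = m₄/m₂² − 3 = 5.34902 − 3 ≈ 2.349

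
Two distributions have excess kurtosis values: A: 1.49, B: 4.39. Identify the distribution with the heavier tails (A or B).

Higher excess kurtosis ⇒ heavier tails relative to the normal distribution.
1.49 vs 4.39: the larger is 4.39, so B has heavier tails.

B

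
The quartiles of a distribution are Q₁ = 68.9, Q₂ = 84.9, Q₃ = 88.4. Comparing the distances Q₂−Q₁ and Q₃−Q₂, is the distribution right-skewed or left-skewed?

left-skewed

Q₂ − Q₁ = 16.0;  Q₃ − Q₂ = 3.5
Q₂ − Q₁ > Q₃ − Q₂ ⇒ the lower half is more spread out ⇒ left-skewed.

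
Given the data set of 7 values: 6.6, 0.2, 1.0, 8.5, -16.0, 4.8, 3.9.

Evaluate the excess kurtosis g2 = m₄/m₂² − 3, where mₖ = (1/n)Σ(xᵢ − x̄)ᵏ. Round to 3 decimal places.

1.078

x̄ = 1.2857
Σ(xᵢ − x̄)² = 399.5286 ⇒ m₂ = 57.07551
Σ(xᵢ − x̄)⁴ = 92986.0022 ⇒ m₄ = 13283.71460
m₂² = 3257.61387
g2 = m₄/m₂² − 3 = 4.07774 − 3 ≈ 1.078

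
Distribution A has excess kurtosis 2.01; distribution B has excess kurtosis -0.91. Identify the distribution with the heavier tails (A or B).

A

Higher excess kurtosis ⇒ heavier tails relative to the normal distribution.
2.01 vs -0.91: the larger is 2.01, so A has heavier tails. (A is leptokurtic — heavier-than-normal tails; the other is platykurtic.)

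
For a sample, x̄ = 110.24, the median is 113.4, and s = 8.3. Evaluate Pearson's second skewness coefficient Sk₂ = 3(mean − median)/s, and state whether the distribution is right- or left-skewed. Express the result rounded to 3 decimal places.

Sk₂ = 3(110.24 − 113.4) / 8.3 = 3 × -3.1600 / 8.3
    = -9.4800 / 8.3 ≈ -1.142
Sk₂ < 0 ⇒ mean < median ⇒ left-skewed (negative skew).

-1.142, left-skewed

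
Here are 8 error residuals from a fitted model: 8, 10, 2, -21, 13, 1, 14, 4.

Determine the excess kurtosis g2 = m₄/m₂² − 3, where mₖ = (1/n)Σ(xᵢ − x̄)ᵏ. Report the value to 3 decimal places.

1.241

x̄ = 3.8750
Σ(xᵢ − x̄)² = 870.8750 ⇒ m₂ = 108.85938
Σ(xᵢ − x̄)⁴ = 402091.1504 ⇒ m₄ = 50261.39380
m₂² = 11850.36353
g2 = m₄/m₂² − 3 = 4.24134 − 3 ≈ 1.241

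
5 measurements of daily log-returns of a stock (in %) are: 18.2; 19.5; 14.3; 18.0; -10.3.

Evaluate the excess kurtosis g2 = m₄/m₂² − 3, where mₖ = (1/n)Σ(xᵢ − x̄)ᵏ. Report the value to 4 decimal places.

0.1275

x̄ = 11.9400
Σ(xᵢ − x̄)² = 633.2520 ⇒ m₂ = 126.65040
Σ(xᵢ − x̄)⁴ = 250828.4155 ⇒ m₄ = 50165.68309
m₂² = 16040.32382
g2 = m₄/m₂² − 3 = 3.12747 − 3 ≈ 0.1275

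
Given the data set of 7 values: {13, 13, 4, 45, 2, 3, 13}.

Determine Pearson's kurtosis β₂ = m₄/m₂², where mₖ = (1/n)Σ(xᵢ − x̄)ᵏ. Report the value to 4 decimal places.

x̄ = 13.2857
Σ(xᵢ − x̄)² = 1325.4286 ⇒ m₂ = 189.34694
Σ(xᵢ − x̄)⁴ = 1046475.3294 ⇒ m₄ = 149496.47564
m₂² = 35852.26322
β₂ = m₄/m₂² = 149496.47564 / 35852.26322 ≈ 4.1698

4.1698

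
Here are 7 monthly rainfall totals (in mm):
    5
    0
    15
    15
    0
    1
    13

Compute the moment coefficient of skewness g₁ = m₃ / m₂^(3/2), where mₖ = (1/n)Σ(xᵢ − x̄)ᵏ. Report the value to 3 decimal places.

x̄ = (5 + 0 + 15 + 15 + 0 + 1 + 13) / 7 = 7.0000
deviations (xᵢ − x̄): -2.0000, -7.0000, 8.0000, 8.0000, -7.0000, -6.0000, 6.0000
Σ(xᵢ − x̄)² = 302.0000 ⇒ m₂ = 302.0000/7 = 43.14286
Σ(xᵢ − x̄)³ = 330.0000 ⇒ m₃ = 330.0000/7 = 47.14286
m₂^(3/2) = 43.14286^(1.5) = 283.37619
g₁ = m₃ / m₂^(3/2) = 47.14286 / 283.37619 ≈ 0.166

0.166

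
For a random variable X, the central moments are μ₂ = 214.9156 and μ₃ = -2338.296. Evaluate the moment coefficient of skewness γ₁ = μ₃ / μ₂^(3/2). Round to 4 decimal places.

σ = √μ₂ = √214.9156 = 14.66000
σ³ = μ₂^(3/2) = 3150.66270
γ₁ = μ₃/σ³ = -2338.296 / 3150.66270 ≈ -0.7422

-0.7422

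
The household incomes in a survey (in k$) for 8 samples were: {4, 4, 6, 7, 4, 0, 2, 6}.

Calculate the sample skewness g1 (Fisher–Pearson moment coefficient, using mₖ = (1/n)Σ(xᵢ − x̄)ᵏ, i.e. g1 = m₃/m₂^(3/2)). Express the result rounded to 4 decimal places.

x̄ = (4 + 4 + 6 + 7 + 4 + 0 + 2 + 6) / 8 = 4.1250
deviations (xᵢ − x̄): -0.1250, -0.1250, 1.8750, 2.8750, -0.1250, -4.1250, -2.1250, 1.8750
Σ(xᵢ − x̄)² = 36.8750 ⇒ m₂ = 36.8750/8 = 4.60938
Σ(xᵢ − x̄)³ = -42.8438 ⇒ m₃ = -42.8438/8 = -5.35547
m₂^(3/2) = 4.60938^(1.5) = 9.89608
g1 = m₃ / m₂^(3/2) = -5.35547 / 9.89608 ≈ -0.5412

-0.5412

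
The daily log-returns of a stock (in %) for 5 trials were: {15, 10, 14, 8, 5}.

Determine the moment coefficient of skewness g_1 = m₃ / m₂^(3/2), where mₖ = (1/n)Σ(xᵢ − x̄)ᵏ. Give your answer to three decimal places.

-0.106

x̄ = (15 + 10 + 14 + 8 + 5) / 5 = 10.4000
deviations (xᵢ − x̄): 4.6000, -0.4000, 3.6000, -2.4000, -5.4000
Σ(xᵢ − x̄)² = 69.2000 ⇒ m₂ = 69.2000/5 = 13.84000
Σ(xᵢ − x̄)³ = -27.3600 ⇒ m₃ = -27.3600/5 = -5.47200
m₂^(3/2) = 13.84000^(1.5) = 51.48778
g_1 = m₃ / m₂^(3/2) = -5.47200 / 51.48778 ≈ -0.106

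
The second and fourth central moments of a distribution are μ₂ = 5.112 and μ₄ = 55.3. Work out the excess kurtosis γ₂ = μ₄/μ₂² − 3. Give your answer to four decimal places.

-0.8839

μ₂² = 5.112² = 26.13254
μ₄/μ₂² = 55.3 / 26.13254 = 2.11614
γ₂ = 2.11614 − 3 ≈ -0.8839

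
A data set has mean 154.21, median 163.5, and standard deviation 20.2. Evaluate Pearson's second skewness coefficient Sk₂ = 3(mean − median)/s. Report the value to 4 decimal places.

Sk₂ = 3(154.21 − 163.5) / 20.2 = 3 × -9.2900 / 20.2
    = -27.8700 / 20.2 ≈ -1.3797

-1.3797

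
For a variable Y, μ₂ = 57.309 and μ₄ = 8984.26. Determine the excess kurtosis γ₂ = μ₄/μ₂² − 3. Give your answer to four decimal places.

μ₂² = 57.309² = 3284.32148
μ₄/μ₂² = 8984.26 / 3284.32148 = 2.73550
γ₂ = 2.73550 − 3 ≈ -0.2645

-0.2645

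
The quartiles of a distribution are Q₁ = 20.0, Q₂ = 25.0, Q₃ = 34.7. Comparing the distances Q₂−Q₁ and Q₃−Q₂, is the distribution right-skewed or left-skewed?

Q₂ − Q₁ = 5.0;  Q₃ − Q₂ = 9.7
Q₃ − Q₂ > Q₂ − Q₁ ⇒ the upper half is more spread out ⇒ right-skewed.

right-skewed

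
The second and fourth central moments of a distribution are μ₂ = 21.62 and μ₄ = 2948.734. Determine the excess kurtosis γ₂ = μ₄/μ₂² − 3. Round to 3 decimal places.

μ₂² = 21.62² = 467.42440
μ₄/μ₂² = 2948.734 / 467.42440 = 6.30847
γ₂ = 6.30847 − 3 ≈ 3.308

3.308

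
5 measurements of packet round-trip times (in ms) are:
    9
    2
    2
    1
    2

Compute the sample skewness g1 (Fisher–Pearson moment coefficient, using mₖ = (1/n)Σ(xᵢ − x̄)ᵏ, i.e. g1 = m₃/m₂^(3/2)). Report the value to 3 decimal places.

1.432

x̄ = (9 + 2 + 2 + 1 + 2) / 5 = 3.2000
deviations (xᵢ − x̄): 5.8000, -1.2000, -1.2000, -2.2000, -1.2000
Σ(xᵢ − x̄)² = 42.8000 ⇒ m₂ = 42.8000/5 = 8.56000
Σ(xᵢ − x̄)³ = 179.2800 ⇒ m₃ = 179.2800/5 = 35.85600
m₂^(3/2) = 8.56000^(1.5) = 25.04440
g1 = m₃ / m₂^(3/2) = 35.85600 / 25.04440 ≈ 1.432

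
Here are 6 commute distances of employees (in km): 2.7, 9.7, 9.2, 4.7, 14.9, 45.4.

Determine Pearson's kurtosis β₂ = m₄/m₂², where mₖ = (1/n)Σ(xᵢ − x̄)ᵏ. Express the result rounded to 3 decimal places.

3.694

x̄ = 14.4333
Σ(xᵢ − x̄)² = 1241.3533 ⇒ m₂ = 206.89222
Σ(xᵢ − x̄)⁴ = 948735.9470 ⇒ m₄ = 158122.65784
m₂² = 42804.39162
β₂ = m₄/m₂² = 158122.65784 / 42804.39162 ≈ 3.694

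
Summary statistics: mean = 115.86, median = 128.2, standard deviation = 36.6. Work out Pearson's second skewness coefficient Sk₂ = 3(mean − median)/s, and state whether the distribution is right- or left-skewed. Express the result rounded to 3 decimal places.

Sk₂ = 3(115.86 − 128.2) / 36.6 = 3 × -12.3400 / 36.6
    = -37.0200 / 36.6 ≈ -1.011
Sk₂ < 0 ⇒ mean < median ⇒ left-skewed (negative skew).

-1.011, left-skewed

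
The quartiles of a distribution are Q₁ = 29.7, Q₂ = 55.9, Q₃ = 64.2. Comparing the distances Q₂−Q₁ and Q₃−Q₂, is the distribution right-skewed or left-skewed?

left-skewed

Q₂ − Q₁ = 26.2;  Q₃ − Q₂ = 8.3
Q₂ − Q₁ > Q₃ − Q₂ ⇒ the lower half is more spread out ⇒ left-skewed.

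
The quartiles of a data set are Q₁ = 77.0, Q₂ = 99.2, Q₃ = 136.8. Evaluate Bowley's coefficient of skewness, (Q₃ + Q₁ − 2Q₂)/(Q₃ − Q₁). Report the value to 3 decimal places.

numerator: Q₃ + Q₁ − 2Q₂ = 136.8 + 77.0 − 2×99.2 = 15.4000
denominator: Q₃ − Q₁ = 136.8 − 77.0 = 59.8000
Bowley skewness = 15.4000 / 59.8000 ≈ 0.258

0.258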